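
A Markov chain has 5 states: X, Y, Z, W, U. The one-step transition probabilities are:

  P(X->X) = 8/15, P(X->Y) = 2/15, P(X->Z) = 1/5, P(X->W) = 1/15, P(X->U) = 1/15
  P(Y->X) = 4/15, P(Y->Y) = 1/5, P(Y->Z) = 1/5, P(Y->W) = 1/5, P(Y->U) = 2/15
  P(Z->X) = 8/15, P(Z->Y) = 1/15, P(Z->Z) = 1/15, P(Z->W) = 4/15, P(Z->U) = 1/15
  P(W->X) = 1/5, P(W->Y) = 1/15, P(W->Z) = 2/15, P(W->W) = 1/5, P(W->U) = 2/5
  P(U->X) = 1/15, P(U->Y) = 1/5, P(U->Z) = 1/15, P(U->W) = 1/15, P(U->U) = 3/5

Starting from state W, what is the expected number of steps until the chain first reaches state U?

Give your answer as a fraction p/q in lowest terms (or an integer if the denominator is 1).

Let h_i = expected steps to first reach U from state i.
Boundary: h_U = 0.
First-step equations for the other states:
  h_X = 1 + 8/15*h_X + 2/15*h_Y + 1/5*h_Z + 1/15*h_W + 1/15*h_U
  h_Y = 1 + 4/15*h_X + 1/5*h_Y + 1/5*h_Z + 1/5*h_W + 2/15*h_U
  h_Z = 1 + 8/15*h_X + 1/15*h_Y + 1/15*h_Z + 4/15*h_W + 1/15*h_U
  h_W = 1 + 1/5*h_X + 1/15*h_Y + 2/15*h_Z + 1/5*h_W + 2/5*h_U

Substituting h_U = 0 and rearranging gives the linear system (I - Q) h = 1:
  [7/15, -2/15, -1/5, -1/15] . (h_X, h_Y, h_Z, h_W) = 1
  [-4/15, 4/5, -1/5, -1/5] . (h_X, h_Y, h_Z, h_W) = 1
  [-8/15, -1/15, 14/15, -4/15] . (h_X, h_Y, h_Z, h_W) = 1
  [-1/5, -1/15, -2/15, 4/5] . (h_X, h_Y, h_Z, h_W) = 1

Solving yields:
  h_X = 7920/947
  h_Y = 6935/947
  h_Z = 7460/947
  h_W = 4985/947

Starting state is W, so the expected hitting time is h_W = 4985/947.

Answer: 4985/947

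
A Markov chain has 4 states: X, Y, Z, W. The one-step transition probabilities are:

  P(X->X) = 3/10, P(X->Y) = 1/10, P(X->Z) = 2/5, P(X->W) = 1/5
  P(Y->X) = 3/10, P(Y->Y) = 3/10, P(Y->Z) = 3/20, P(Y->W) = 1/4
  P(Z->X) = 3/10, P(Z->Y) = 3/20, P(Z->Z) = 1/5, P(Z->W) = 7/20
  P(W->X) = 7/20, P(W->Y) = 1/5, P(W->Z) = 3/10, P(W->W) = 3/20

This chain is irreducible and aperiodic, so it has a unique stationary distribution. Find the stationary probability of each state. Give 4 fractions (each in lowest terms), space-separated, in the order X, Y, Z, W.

Answer: 2573/8249 1420/8249 2290/8249 1966/8249

Derivation:
The stationary distribution satisfies pi = pi * P, i.e.:
  pi_X = 3/10*pi_X + 3/10*pi_Y + 3/10*pi_Z + 7/20*pi_W
  pi_Y = 1/10*pi_X + 3/10*pi_Y + 3/20*pi_Z + 1/5*pi_W
  pi_Z = 2/5*pi_X + 3/20*pi_Y + 1/5*pi_Z + 3/10*pi_W
  pi_W = 1/5*pi_X + 1/4*pi_Y + 7/20*pi_Z + 3/20*pi_W
with normalization: pi_X + pi_Y + pi_Z + pi_W = 1.

Using the first 3 balance equations plus normalization, the linear system A*pi = b is:
  [-7/10, 3/10, 3/10, 7/20] . pi = 0
  [1/10, -7/10, 3/20, 1/5] . pi = 0
  [2/5, 3/20, -4/5, 3/10] . pi = 0
  [1, 1, 1, 1] . pi = 1

Solving yields:
  pi_X = 2573/8249
  pi_Y = 1420/8249
  pi_Z = 2290/8249
  pi_W = 1966/8249

Verification (pi * P):
  2573/8249*3/10 + 1420/8249*3/10 + 2290/8249*3/10 + 1966/8249*7/20 = 2573/8249 = pi_X  (ok)
  2573/8249*1/10 + 1420/8249*3/10 + 2290/8249*3/20 + 1966/8249*1/5 = 1420/8249 = pi_Y  (ok)
  2573/8249*2/5 + 1420/8249*3/20 + 2290/8249*1/5 + 1966/8249*3/10 = 2290/8249 = pi_Z  (ok)
  2573/8249*1/5 + 1420/8249*1/4 + 2290/8249*7/20 + 1966/8249*3/20 = 1966/8249 = pi_W  (ok)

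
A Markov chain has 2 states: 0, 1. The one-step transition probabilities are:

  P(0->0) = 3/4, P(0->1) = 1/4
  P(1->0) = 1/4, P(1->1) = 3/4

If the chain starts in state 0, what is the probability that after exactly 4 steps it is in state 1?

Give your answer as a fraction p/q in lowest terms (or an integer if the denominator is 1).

Answer: 15/32

Derivation:
Computing P^4 by repeated multiplication:
P^1 =
  0: [3/4, 1/4]
  1: [1/4, 3/4]
P^2 =
  0: [5/8, 3/8]
  1: [3/8, 5/8]
P^3 =
  0: [9/16, 7/16]
  1: [7/16, 9/16]
P^4 =
  0: [17/32, 15/32]
  1: [15/32, 17/32]

(P^4)[0 -> 1] = 15/32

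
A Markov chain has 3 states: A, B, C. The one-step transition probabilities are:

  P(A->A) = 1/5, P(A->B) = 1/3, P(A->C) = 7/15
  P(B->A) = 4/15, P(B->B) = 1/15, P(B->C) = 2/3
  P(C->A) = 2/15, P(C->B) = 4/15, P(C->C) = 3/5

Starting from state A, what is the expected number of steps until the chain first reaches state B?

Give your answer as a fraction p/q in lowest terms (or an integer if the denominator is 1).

Answer: 195/58

Derivation:
Let h_i = expected steps to first reach B from state i.
Boundary: h_B = 0.
First-step equations for the other states:
  h_A = 1 + 1/5*h_A + 1/3*h_B + 7/15*h_C
  h_C = 1 + 2/15*h_A + 4/15*h_B + 3/5*h_C

Substituting h_B = 0 and rearranging gives the linear system (I - Q) h = 1:
  [4/5, -7/15] . (h_A, h_C) = 1
  [-2/15, 2/5] . (h_A, h_C) = 1

Solving yields:
  h_A = 195/58
  h_C = 105/29

Starting state is A, so the expected hitting time is h_A = 195/58.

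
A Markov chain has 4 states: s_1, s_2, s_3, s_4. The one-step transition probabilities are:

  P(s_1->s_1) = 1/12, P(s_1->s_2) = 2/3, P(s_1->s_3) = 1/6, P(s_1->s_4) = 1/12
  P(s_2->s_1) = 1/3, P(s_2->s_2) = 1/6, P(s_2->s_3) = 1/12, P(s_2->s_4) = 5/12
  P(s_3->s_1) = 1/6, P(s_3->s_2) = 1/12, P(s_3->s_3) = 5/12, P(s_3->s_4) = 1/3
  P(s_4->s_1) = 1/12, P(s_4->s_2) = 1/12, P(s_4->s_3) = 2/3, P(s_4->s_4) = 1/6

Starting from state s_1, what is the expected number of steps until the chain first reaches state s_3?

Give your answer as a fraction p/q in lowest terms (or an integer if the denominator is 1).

Let h_i = expected steps to first reach s_3 from state i.
Boundary: h_s_3 = 0.
First-step equations for the other states:
  h_s_1 = 1 + 1/12*h_s_1 + 2/3*h_s_2 + 1/6*h_s_3 + 1/12*h_s_4
  h_s_2 = 1 + 1/3*h_s_1 + 1/6*h_s_2 + 1/12*h_s_3 + 5/12*h_s_4
  h_s_4 = 1 + 1/12*h_s_1 + 1/12*h_s_2 + 2/3*h_s_3 + 1/6*h_s_4

Substituting h_s_3 = 0 and rearranging gives the linear system (I - Q) h = 1:
  [11/12, -2/3, -1/12] . (h_s_1, h_s_2, h_s_4) = 1
  [-1/3, 5/6, -5/12] . (h_s_1, h_s_2, h_s_4) = 1
  [-1/12, -1/12, 5/6] . (h_s_1, h_s_2, h_s_4) = 1

Solving yields:
  h_s_1 = 2712/671
  h_s_2 = 2556/671
  h_s_4 = 1332/671

Starting state is s_1, so the expected hitting time is h_s_1 = 2712/671.

Answer: 2712/671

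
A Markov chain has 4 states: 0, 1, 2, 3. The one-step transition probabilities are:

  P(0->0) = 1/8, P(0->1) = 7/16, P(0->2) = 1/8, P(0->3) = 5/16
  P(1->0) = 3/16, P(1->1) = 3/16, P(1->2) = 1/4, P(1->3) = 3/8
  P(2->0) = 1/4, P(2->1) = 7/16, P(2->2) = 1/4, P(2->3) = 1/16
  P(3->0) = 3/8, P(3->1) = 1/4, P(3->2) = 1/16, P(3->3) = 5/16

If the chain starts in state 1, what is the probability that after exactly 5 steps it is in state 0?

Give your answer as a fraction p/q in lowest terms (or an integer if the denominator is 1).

Computing P^5 by repeated multiplication:
P^1 =
  0: [1/8, 7/16, 1/8, 5/16]
  1: [3/16, 3/16, 1/4, 3/8]
  2: [1/4, 7/16, 1/4, 1/16]
  3: [3/8, 1/4, 1/16, 5/16]
P^2 =
  0: [63/256, 69/256, 45/256, 79/256]
  1: [67/256, 41/128, 5/32, 67/256]
  2: [51/256, 81/256, 53/256, 71/256]
  3: [29/128, 81/256, 37/256, 5/16]
P^3 =
  0: [987/4096, 1279/4096, 661/4096, 1169/4096]
  1: [471/2048, 1263/4096, 689/4096, 601/2048]
  2: [983/4096, 1255/4096, 709/4096, 1149/4096]
  3: [987/4096, 307/1024, 167/1024, 1213/4096]
P^4 =
  0: [15469/65536, 20049/65536, 10903/65536, 19115/65536]
  1: [15641/65536, 10007/32768, 5447/32768, 18987/65536]
  2: [15461/65536, 20205/65536, 10971/65536, 18899/65536]
  3: [1951/8192, 20121/65536, 10771/65536, 4759/16384]
P^5 =
  0: [249387/1048576, 321211/1048576, 173861/1048576, 304117/1048576]
  1: [124411/524288, 321735/1048576, 173901/1048576, 152059/524288]
  2: [248815/1048576, 321235/1048576, 174525/1048576, 304001/1048576]
  3: [248879/1048576, 40145/131072, 43455/262144, 304717/1048576]

(P^5)[1 -> 0] = 124411/524288

Answer: 124411/524288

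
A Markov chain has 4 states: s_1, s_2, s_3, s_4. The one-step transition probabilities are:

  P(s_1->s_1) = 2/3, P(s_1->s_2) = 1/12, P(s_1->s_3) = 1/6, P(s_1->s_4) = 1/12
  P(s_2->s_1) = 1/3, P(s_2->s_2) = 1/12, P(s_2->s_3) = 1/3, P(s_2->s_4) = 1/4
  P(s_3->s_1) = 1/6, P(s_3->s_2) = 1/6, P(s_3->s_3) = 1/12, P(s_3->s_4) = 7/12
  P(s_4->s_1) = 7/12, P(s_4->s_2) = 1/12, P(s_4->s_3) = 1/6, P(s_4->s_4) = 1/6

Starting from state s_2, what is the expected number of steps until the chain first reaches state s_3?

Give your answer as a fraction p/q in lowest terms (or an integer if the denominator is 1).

Answer: 60/13

Derivation:
Let h_i = expected steps to first reach s_3 from state i.
Boundary: h_s_3 = 0.
First-step equations for the other states:
  h_s_1 = 1 + 2/3*h_s_1 + 1/12*h_s_2 + 1/6*h_s_3 + 1/12*h_s_4
  h_s_2 = 1 + 1/3*h_s_1 + 1/12*h_s_2 + 1/3*h_s_3 + 1/4*h_s_4
  h_s_4 = 1 + 7/12*h_s_1 + 1/12*h_s_2 + 1/6*h_s_3 + 1/6*h_s_4

Substituting h_s_3 = 0 and rearranging gives the linear system (I - Q) h = 1:
  [1/3, -1/12, -1/12] . (h_s_1, h_s_2, h_s_4) = 1
  [-1/3, 11/12, -1/4] . (h_s_1, h_s_2, h_s_4) = 1
  [-7/12, -1/12, 5/6] . (h_s_1, h_s_2, h_s_4) = 1

Solving yields:
  h_s_1 = 72/13
  h_s_2 = 60/13
  h_s_4 = 72/13

Starting state is s_2, so the expected hitting time is h_s_2 = 60/13.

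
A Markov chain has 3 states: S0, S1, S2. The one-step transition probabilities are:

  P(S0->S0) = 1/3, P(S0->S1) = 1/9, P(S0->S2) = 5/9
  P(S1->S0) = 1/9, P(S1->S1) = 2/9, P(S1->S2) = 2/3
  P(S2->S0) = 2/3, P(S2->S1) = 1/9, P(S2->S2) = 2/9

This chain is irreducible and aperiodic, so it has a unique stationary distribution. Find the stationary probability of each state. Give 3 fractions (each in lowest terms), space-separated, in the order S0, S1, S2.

The stationary distribution satisfies pi = pi * P, i.e.:
  pi_S0 = 1/3*pi_S0 + 1/9*pi_S1 + 2/3*pi_S2
  pi_S1 = 1/9*pi_S0 + 2/9*pi_S1 + 1/9*pi_S2
  pi_S2 = 5/9*pi_S0 + 2/3*pi_S1 + 2/9*pi_S2
with normalization: pi_S0 + pi_S1 + pi_S2 = 1.

Using the first 2 balance equations plus normalization, the linear system A*pi = b is:
  [-2/3, 1/9, 2/3] . pi = 0
  [1/9, -7/9, 1/9] . pi = 0
  [1, 1, 1] . pi = 1

Solving yields:
  pi_S0 = 43/96
  pi_S1 = 1/8
  pi_S2 = 41/96

Verification (pi * P):
  43/96*1/3 + 1/8*1/9 + 41/96*2/3 = 43/96 = pi_S0  (ok)
  43/96*1/9 + 1/8*2/9 + 41/96*1/9 = 1/8 = pi_S1  (ok)
  43/96*5/9 + 1/8*2/3 + 41/96*2/9 = 41/96 = pi_S2  (ok)

Answer: 43/96 1/8 41/96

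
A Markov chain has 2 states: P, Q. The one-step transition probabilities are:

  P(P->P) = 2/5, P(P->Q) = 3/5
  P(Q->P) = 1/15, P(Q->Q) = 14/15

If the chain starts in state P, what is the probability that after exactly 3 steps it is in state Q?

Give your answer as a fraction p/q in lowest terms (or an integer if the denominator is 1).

Answer: 13/15

Derivation:
Computing P^3 by repeated multiplication:
P^1 =
  P: [2/5, 3/5]
  Q: [1/15, 14/15]
P^2 =
  P: [1/5, 4/5]
  Q: [4/45, 41/45]
P^3 =
  P: [2/15, 13/15]
  Q: [13/135, 122/135]

(P^3)[P -> Q] = 13/15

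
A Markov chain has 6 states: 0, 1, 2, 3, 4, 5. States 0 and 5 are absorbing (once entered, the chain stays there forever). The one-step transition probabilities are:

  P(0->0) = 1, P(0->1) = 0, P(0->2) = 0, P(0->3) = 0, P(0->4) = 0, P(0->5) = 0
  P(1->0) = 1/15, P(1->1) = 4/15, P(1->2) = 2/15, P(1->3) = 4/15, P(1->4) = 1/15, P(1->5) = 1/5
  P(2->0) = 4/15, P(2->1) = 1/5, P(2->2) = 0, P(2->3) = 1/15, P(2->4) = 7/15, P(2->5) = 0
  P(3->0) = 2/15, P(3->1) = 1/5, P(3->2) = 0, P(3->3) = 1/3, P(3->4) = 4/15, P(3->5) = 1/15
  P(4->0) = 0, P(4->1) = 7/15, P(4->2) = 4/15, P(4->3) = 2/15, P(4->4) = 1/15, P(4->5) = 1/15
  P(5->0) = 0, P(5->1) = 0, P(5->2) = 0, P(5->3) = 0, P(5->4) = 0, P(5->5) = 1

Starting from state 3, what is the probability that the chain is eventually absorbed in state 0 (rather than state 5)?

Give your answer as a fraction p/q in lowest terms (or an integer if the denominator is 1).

Answer: 1433/2800

Derivation:
Let a_i = P(absorbed in 0 | start in state i).
Boundary conditions: a_0 = 1, a_5 = 0.
For each transient state i, a_i = sum_j P(i->j) * a_j:
  a_1 = 1/15*a_0 + 4/15*a_1 + 2/15*a_2 + 4/15*a_3 + 1/15*a_4 + 1/5*a_5
  a_2 = 4/15*a_0 + 1/5*a_1 + 0*a_2 + 1/15*a_3 + 7/15*a_4 + 0*a_5
  a_3 = 2/15*a_0 + 1/5*a_1 + 0*a_2 + 1/3*a_3 + 4/15*a_4 + 1/15*a_5
  a_4 = 0*a_0 + 7/15*a_1 + 4/15*a_2 + 2/15*a_3 + 1/15*a_4 + 1/15*a_5

Substituting a_0 = 1 and a_5 = 0, rearrange to (I - Q) a = r where r[i] = P(i -> 0):
  [11/15, -2/15, -4/15, -1/15] . (a_1, a_2, a_3, a_4) = 1/15
  [-1/5, 1, -1/15, -7/15] . (a_1, a_2, a_3, a_4) = 4/15
  [-1/5, 0, 2/3, -4/15] . (a_1, a_2, a_3, a_4) = 2/15
  [-7/15, -4/15, -2/15, 14/15] . (a_1, a_2, a_3, a_4) = 0

Solving yields:
  a_1 = 599/1400
  a_2 = 1681/2800
  a_3 = 1433/2800
  a_4 = 321/700

Starting state is 3, so the absorption probability is a_3 = 1433/2800.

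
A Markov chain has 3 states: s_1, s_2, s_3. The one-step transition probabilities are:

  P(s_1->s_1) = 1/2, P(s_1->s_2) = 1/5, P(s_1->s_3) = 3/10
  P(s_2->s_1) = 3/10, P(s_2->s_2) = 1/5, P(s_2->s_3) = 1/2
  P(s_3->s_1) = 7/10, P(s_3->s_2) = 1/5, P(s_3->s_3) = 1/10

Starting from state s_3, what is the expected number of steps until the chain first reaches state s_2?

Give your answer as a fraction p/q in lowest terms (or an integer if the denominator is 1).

Answer: 5

Derivation:
Let h_i = expected steps to first reach s_2 from state i.
Boundary: h_s_2 = 0.
First-step equations for the other states:
  h_s_1 = 1 + 1/2*h_s_1 + 1/5*h_s_2 + 3/10*h_s_3
  h_s_3 = 1 + 7/10*h_s_1 + 1/5*h_s_2 + 1/10*h_s_3

Substituting h_s_2 = 0 and rearranging gives the linear system (I - Q) h = 1:
  [1/2, -3/10] . (h_s_1, h_s_3) = 1
  [-7/10, 9/10] . (h_s_1, h_s_3) = 1

Solving yields:
  h_s_1 = 5
  h_s_3 = 5

Starting state is s_3, so the expected hitting time is h_s_3 = 5.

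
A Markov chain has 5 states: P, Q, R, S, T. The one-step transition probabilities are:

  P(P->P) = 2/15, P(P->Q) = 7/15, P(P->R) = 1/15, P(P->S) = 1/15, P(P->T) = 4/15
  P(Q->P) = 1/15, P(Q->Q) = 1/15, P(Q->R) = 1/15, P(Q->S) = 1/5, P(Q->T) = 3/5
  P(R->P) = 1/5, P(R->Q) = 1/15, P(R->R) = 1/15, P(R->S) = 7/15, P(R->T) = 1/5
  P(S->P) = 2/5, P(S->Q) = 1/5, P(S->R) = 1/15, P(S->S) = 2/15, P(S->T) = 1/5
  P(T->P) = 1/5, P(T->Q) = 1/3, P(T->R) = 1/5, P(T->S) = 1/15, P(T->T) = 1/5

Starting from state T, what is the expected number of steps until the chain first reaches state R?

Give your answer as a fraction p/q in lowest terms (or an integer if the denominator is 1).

Let h_i = expected steps to first reach R from state i.
Boundary: h_R = 0.
First-step equations for the other states:
  h_P = 1 + 2/15*h_P + 7/15*h_Q + 1/15*h_R + 1/15*h_S + 4/15*h_T
  h_Q = 1 + 1/15*h_P + 1/15*h_Q + 1/15*h_R + 1/5*h_S + 3/5*h_T
  h_S = 1 + 2/5*h_P + 1/5*h_Q + 1/15*h_R + 2/15*h_S + 1/5*h_T
  h_T = 1 + 1/5*h_P + 1/3*h_Q + 1/5*h_R + 1/15*h_S + 1/5*h_T

Substituting h_R = 0 and rearranging gives the linear system (I - Q) h = 1:
  [13/15, -7/15, -1/15, -4/15] . (h_P, h_Q, h_S, h_T) = 1
  [-1/15, 14/15, -1/5, -3/5] . (h_P, h_Q, h_S, h_T) = 1
  [-2/5, -1/5, 13/15, -1/5] . (h_P, h_Q, h_S, h_T) = 1
  [-1/5, -1/3, -1/15, 4/5] . (h_P, h_Q, h_S, h_T) = 1

Solving yields:
  h_P = 37260/4127
  h_Q = 36240/4127
  h_S = 37875/4127
  h_T = 32730/4127

Starting state is T, so the expected hitting time is h_T = 32730/4127.

Answer: 32730/4127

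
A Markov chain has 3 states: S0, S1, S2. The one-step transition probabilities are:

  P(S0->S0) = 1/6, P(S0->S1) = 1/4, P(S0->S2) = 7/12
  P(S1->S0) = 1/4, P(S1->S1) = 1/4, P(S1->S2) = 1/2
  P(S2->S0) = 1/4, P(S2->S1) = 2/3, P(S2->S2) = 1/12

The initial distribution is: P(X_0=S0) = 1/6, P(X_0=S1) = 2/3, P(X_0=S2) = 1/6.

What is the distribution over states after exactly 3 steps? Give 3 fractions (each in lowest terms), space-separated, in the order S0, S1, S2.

Propagating the distribution step by step (d_{t+1} = d_t * P):
d_0 = (S0=1/6, S1=2/3, S2=1/6)
  d_1[S0] = 1/6*1/6 + 2/3*1/4 + 1/6*1/4 = 17/72
  d_1[S1] = 1/6*1/4 + 2/3*1/4 + 1/6*2/3 = 23/72
  d_1[S2] = 1/6*7/12 + 2/3*1/2 + 1/6*1/12 = 4/9
d_1 = (S0=17/72, S1=23/72, S2=4/9)
  d_2[S0] = 17/72*1/6 + 23/72*1/4 + 4/9*1/4 = 199/864
  d_2[S1] = 17/72*1/4 + 23/72*1/4 + 4/9*2/3 = 47/108
  d_2[S2] = 17/72*7/12 + 23/72*1/2 + 4/9*1/12 = 289/864
d_2 = (S0=199/864, S1=47/108, S2=289/864)
  d_3[S0] = 199/864*1/6 + 47/108*1/4 + 289/864*1/4 = 2393/10368
  d_3[S1] = 199/864*1/4 + 47/108*1/4 + 289/864*2/3 = 4037/10368
  d_3[S2] = 199/864*7/12 + 47/108*1/2 + 289/864*1/12 = 1969/5184
d_3 = (S0=2393/10368, S1=4037/10368, S2=1969/5184)

Answer: 2393/10368 4037/10368 1969/5184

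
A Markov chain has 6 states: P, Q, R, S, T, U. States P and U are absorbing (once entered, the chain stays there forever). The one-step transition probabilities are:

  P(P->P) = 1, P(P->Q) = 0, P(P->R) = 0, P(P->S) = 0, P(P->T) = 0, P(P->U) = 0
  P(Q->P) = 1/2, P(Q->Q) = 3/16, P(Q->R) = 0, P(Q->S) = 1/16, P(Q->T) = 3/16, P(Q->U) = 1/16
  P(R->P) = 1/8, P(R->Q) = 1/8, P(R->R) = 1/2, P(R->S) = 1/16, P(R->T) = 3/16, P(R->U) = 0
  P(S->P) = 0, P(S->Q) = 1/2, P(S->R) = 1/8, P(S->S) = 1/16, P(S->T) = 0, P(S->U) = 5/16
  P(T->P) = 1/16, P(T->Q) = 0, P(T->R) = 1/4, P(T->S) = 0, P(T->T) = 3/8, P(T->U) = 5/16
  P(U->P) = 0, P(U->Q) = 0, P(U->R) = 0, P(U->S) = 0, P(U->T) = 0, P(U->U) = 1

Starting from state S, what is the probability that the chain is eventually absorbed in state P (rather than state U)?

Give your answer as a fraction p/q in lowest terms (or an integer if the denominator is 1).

Answer: 2833/5980

Derivation:
Let a_i = P(absorbed in P | start in state i).
Boundary conditions: a_P = 1, a_U = 0.
For each transient state i, a_i = sum_j P(i->j) * a_j:
  a_Q = 1/2*a_P + 3/16*a_Q + 0*a_R + 1/16*a_S + 3/16*a_T + 1/16*a_U
  a_R = 1/8*a_P + 1/8*a_Q + 1/2*a_R + 1/16*a_S + 3/16*a_T + 0*a_U
  a_S = 0*a_P + 1/2*a_Q + 1/8*a_R + 1/16*a_S + 0*a_T + 5/16*a_U
  a_T = 1/16*a_P + 0*a_Q + 1/4*a_R + 0*a_S + 3/8*a_T + 5/16*a_U

Substituting a_P = 1 and a_U = 0, rearrange to (I - Q) a = r where r[i] = P(i -> P):
  [13/16, 0, -1/16, -3/16] . (a_Q, a_R, a_S, a_T) = 1/2
  [-1/8, 1/2, -1/16, -3/16] . (a_Q, a_R, a_S, a_T) = 1/8
  [-1/2, -1/8, 15/16, 0] . (a_Q, a_R, a_S, a_T) = 0
  [0, -1/4, 0, 5/8] . (a_Q, a_R, a_S, a_T) = 1/16

Solving yields:
  a_Q = 219/299
  a_R = 1491/2392
  a_S = 2833/5980
  a_T = 2089/5980

Starting state is S, so the absorption probability is a_S = 2833/5980.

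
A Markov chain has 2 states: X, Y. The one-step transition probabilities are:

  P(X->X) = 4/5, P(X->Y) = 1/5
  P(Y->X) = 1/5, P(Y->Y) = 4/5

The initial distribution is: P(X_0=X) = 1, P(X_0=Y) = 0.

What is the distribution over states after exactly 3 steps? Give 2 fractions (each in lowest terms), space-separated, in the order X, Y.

Answer: 76/125 49/125

Derivation:
Propagating the distribution step by step (d_{t+1} = d_t * P):
d_0 = (X=1, Y=0)
  d_1[X] = 1*4/5 + 0*1/5 = 4/5
  d_1[Y] = 1*1/5 + 0*4/5 = 1/5
d_1 = (X=4/5, Y=1/5)
  d_2[X] = 4/5*4/5 + 1/5*1/5 = 17/25
  d_2[Y] = 4/5*1/5 + 1/5*4/5 = 8/25
d_2 = (X=17/25, Y=8/25)
  d_3[X] = 17/25*4/5 + 8/25*1/5 = 76/125
  d_3[Y] = 17/25*1/5 + 8/25*4/5 = 49/125
d_3 = (X=76/125, Y=49/125)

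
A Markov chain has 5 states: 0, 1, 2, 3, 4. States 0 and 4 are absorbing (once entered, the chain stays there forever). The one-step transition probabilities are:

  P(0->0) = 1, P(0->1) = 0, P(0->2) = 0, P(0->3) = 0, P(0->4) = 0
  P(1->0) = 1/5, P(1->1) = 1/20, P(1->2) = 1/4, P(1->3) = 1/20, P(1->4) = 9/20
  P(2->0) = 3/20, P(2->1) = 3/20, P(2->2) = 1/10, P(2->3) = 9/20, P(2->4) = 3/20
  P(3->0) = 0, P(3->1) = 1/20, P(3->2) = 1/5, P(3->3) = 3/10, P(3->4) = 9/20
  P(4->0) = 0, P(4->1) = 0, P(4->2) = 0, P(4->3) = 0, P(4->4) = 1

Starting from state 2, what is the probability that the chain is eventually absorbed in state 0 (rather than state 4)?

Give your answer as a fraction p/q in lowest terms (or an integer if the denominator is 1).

Let a_i = P(absorbed in 0 | start in state i).
Boundary conditions: a_0 = 1, a_4 = 0.
For each transient state i, a_i = sum_j P(i->j) * a_j:
  a_1 = 1/5*a_0 + 1/20*a_1 + 1/4*a_2 + 1/20*a_3 + 9/20*a_4
  a_2 = 3/20*a_0 + 3/20*a_1 + 1/10*a_2 + 9/20*a_3 + 3/20*a_4
  a_3 = 0*a_0 + 1/20*a_1 + 1/5*a_2 + 3/10*a_3 + 9/20*a_4

Substituting a_0 = 1 and a_4 = 0, rearrange to (I - Q) a = r where r[i] = P(i -> 0):
  [19/20, -1/4, -1/20] . (a_1, a_2, a_3) = 1/5
  [-3/20, 9/10, -9/20] . (a_1, a_2, a_3) = 3/20
  [-1/20, -1/5, 7/10] . (a_1, a_2, a_3) = 0

Solving yields:
  a_1 = 362/1273
  a_2 = 333/1273
  a_3 = 121/1273

Starting state is 2, so the absorption probability is a_2 = 333/1273.

Answer: 333/1273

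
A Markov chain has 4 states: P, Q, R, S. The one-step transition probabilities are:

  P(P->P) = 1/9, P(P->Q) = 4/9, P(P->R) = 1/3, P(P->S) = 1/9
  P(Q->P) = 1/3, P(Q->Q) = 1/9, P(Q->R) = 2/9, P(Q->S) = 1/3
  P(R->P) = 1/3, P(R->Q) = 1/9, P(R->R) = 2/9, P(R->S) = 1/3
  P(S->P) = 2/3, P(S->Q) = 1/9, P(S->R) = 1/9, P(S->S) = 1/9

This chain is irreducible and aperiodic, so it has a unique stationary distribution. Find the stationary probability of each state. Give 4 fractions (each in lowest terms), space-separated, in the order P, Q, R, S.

The stationary distribution satisfies pi = pi * P, i.e.:
  pi_P = 1/9*pi_P + 1/3*pi_Q + 1/3*pi_R + 2/3*pi_S
  pi_Q = 4/9*pi_P + 1/9*pi_Q + 1/9*pi_R + 1/9*pi_S
  pi_R = 1/3*pi_P + 2/9*pi_Q + 2/9*pi_R + 1/9*pi_S
  pi_S = 1/9*pi_P + 1/3*pi_Q + 1/3*pi_R + 1/9*pi_S
with normalization: pi_P + pi_Q + pi_R + pi_S = 1.

Using the first 3 balance equations plus normalization, the linear system A*pi = b is:
  [-8/9, 1/3, 1/3, 2/3] . pi = 0
  [4/9, -8/9, 1/9, 1/9] . pi = 0
  [1/3, 2/9, -7/9, 1/9] . pi = 0
  [1, 1, 1, 1] . pi = 1

Solving yields:
  pi_P = 42/127
  pi_Q = 253/1143
  pi_R = 269/1143
  pi_S = 27/127

Verification (pi * P):
  42/127*1/9 + 253/1143*1/3 + 269/1143*1/3 + 27/127*2/3 = 42/127 = pi_P  (ok)
  42/127*4/9 + 253/1143*1/9 + 269/1143*1/9 + 27/127*1/9 = 253/1143 = pi_Q  (ok)
  42/127*1/3 + 253/1143*2/9 + 269/1143*2/9 + 27/127*1/9 = 269/1143 = pi_R  (ok)
  42/127*1/9 + 253/1143*1/3 + 269/1143*1/3 + 27/127*1/9 = 27/127 = pi_S  (ok)

Answer: 42/127 253/1143 269/1143 27/127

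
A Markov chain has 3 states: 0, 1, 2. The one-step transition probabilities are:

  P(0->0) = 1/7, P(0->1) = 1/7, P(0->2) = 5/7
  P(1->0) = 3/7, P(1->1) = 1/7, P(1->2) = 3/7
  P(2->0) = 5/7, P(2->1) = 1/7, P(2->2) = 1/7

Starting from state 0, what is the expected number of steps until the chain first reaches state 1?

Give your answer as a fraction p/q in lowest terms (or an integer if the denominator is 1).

Let h_i = expected steps to first reach 1 from state i.
Boundary: h_1 = 0.
First-step equations for the other states:
  h_0 = 1 + 1/7*h_0 + 1/7*h_1 + 5/7*h_2
  h_2 = 1 + 5/7*h_0 + 1/7*h_1 + 1/7*h_2

Substituting h_1 = 0 and rearranging gives the linear system (I - Q) h = 1:
  [6/7, -5/7] . (h_0, h_2) = 1
  [-5/7, 6/7] . (h_0, h_2) = 1

Solving yields:
  h_0 = 7
  h_2 = 7

Starting state is 0, so the expected hitting time is h_0 = 7.

Answer: 7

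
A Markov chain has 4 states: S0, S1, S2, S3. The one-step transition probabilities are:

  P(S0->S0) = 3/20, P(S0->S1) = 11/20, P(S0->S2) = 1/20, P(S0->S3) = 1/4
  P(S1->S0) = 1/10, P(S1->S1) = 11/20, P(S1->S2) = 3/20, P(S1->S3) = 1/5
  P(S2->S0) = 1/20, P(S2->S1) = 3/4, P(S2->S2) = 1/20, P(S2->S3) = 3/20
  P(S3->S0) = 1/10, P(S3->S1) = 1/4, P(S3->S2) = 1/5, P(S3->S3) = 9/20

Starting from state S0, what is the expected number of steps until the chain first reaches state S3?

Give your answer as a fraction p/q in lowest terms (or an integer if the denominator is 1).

Answer: 280/59

Derivation:
Let h_i = expected steps to first reach S3 from state i.
Boundary: h_S3 = 0.
First-step equations for the other states:
  h_S0 = 1 + 3/20*h_S0 + 11/20*h_S1 + 1/20*h_S2 + 1/4*h_S3
  h_S1 = 1 + 1/10*h_S0 + 11/20*h_S1 + 3/20*h_S2 + 1/5*h_S3
  h_S2 = 1 + 1/20*h_S0 + 3/4*h_S1 + 1/20*h_S2 + 3/20*h_S3

Substituting h_S3 = 0 and rearranging gives the linear system (I - Q) h = 1:
  [17/20, -11/20, -1/20] . (h_S0, h_S1, h_S2) = 1
  [-1/10, 9/20, -3/20] . (h_S0, h_S1, h_S2) = 1
  [-1/20, -3/4, 19/20] . (h_S0, h_S1, h_S2) = 1

Solving yields:
  h_S0 = 280/59
  h_S1 = 2080/413
  h_S2 = 2180/413

Starting state is S0, so the expected hitting time is h_S0 = 280/59.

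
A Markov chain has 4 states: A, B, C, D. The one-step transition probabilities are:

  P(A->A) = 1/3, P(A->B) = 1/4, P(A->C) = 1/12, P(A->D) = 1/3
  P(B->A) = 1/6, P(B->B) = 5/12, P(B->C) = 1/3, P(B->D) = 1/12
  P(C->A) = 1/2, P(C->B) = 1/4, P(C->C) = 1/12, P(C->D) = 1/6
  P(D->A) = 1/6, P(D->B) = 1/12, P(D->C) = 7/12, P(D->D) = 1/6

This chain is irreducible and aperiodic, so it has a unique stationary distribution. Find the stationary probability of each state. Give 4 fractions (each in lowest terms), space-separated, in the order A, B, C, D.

Answer: 128/429 112/429 211/858 167/858

Derivation:
The stationary distribution satisfies pi = pi * P, i.e.:
  pi_A = 1/3*pi_A + 1/6*pi_B + 1/2*pi_C + 1/6*pi_D
  pi_B = 1/4*pi_A + 5/12*pi_B + 1/4*pi_C + 1/12*pi_D
  pi_C = 1/12*pi_A + 1/3*pi_B + 1/12*pi_C + 7/12*pi_D
  pi_D = 1/3*pi_A + 1/12*pi_B + 1/6*pi_C + 1/6*pi_D
with normalization: pi_A + pi_B + pi_C + pi_D = 1.

Using the first 3 balance equations plus normalization, the linear system A*pi = b is:
  [-2/3, 1/6, 1/2, 1/6] . pi = 0
  [1/4, -7/12, 1/4, 1/12] . pi = 0
  [1/12, 1/3, -11/12, 7/12] . pi = 0
  [1, 1, 1, 1] . pi = 1

Solving yields:
  pi_A = 128/429
  pi_B = 112/429
  pi_C = 211/858
  pi_D = 167/858

Verification (pi * P):
  128/429*1/3 + 112/429*1/6 + 211/858*1/2 + 167/858*1/6 = 128/429 = pi_A  (ok)
  128/429*1/4 + 112/429*5/12 + 211/858*1/4 + 167/858*1/12 = 112/429 = pi_B  (ok)
  128/429*1/12 + 112/429*1/3 + 211/858*1/12 + 167/858*7/12 = 211/858 = pi_C  (ok)
  128/429*1/3 + 112/429*1/12 + 211/858*1/6 + 167/858*1/6 = 167/858 = pi_D  (ok)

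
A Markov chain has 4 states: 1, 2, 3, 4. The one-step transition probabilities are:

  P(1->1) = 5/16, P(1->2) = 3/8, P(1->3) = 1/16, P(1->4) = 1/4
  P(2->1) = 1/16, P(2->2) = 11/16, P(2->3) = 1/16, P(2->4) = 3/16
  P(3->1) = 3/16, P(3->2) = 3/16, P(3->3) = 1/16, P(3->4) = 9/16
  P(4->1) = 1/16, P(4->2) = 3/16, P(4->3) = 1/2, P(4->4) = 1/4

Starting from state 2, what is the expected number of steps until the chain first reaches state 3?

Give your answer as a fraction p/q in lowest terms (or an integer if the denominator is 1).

Answer: 2880/439

Derivation:
Let h_i = expected steps to first reach 3 from state i.
Boundary: h_3 = 0.
First-step equations for the other states:
  h_1 = 1 + 5/16*h_1 + 3/8*h_2 + 1/16*h_3 + 1/4*h_4
  h_2 = 1 + 1/16*h_1 + 11/16*h_2 + 1/16*h_3 + 3/16*h_4
  h_4 = 1 + 1/16*h_1 + 3/16*h_2 + 1/2*h_3 + 1/4*h_4

Substituting h_3 = 0 and rearranging gives the linear system (I - Q) h = 1:
  [11/16, -3/8, -1/4] . (h_1, h_2, h_4) = 1
  [-1/16, 5/16, -3/16] . (h_1, h_2, h_4) = 1
  [-1/16, -3/16, 3/4] . (h_1, h_2, h_4) = 1

Solving yields:
  h_1 = 2768/439
  h_2 = 2880/439
  h_4 = 1536/439

Starting state is 2, so the expected hitting time is h_2 = 2880/439.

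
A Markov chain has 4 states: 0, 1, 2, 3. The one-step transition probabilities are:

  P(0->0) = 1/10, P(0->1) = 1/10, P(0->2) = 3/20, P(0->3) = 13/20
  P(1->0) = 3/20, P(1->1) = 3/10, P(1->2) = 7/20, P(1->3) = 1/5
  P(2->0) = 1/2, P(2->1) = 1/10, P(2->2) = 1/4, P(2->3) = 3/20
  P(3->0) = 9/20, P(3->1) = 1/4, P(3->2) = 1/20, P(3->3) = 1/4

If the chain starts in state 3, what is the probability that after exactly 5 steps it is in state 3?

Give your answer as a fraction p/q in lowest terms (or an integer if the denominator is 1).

Answer: 215621/640000

Derivation:
Computing P^5 by repeated multiplication:
P^1 =
  0: [1/10, 1/10, 3/20, 13/20]
  1: [3/20, 3/10, 7/20, 1/5]
  2: [1/2, 1/10, 1/4, 3/20]
  3: [9/20, 1/4, 1/20, 1/4]
P^2 =
  0: [157/400, 87/400, 3/25, 27/100]
  1: [13/40, 19/100, 9/40, 13/50]
  2: [103/400, 57/400, 9/50, 21/50]
  3: [11/50, 3/16, 9/50, 33/80]
P^3 =
  0: [2027/8000, 23/125, 357/2000, 3073/8000]
  1: [581/2000, 177/1000, 369/2000, 87/250]
  2: [2609/8000, 383/2000, 309/2000, 2623/8000]
  3: [1303/4000, 319/1600, 657/4000, 497/1600]
P^4 =
  0: [50407/160000, 31107/160000, 13299/80000, 3243/10000]
  1: [6089/20000, 469/2500, 3381/20000, 3389/10000]
  2: [45781/160000, 29997/160000, 13677/80000, 14217/40000]
  3: [22751/80000, 5967/32000, 14019/80000, 453/1280]
P^5 =
  0: [927107/3200000, 150023/800000, 69231/400000, 1118953/3200000]
  1: [59123/200000, 37671/200000, 34107/200000, 69099/200000]
  2: [193381/640000, 19081/100000, 3381/20000, 1081543/3200000]
  3: [485257/1600000, 121843/640000, 271083/1600000, 215621/640000]

(P^5)[3 -> 3] = 215621/640000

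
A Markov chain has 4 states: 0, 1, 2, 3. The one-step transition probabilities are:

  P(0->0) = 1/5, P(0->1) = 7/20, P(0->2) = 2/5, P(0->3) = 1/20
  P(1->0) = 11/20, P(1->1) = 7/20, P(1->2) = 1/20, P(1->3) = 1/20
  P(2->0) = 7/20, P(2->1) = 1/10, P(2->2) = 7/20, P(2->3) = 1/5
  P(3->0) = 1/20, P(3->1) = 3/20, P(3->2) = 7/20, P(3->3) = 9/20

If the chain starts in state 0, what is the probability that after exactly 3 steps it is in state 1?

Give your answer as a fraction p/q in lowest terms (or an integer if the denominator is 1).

Answer: 1041/4000

Derivation:
Computing P^3 by repeated multiplication:
P^1 =
  0: [1/5, 7/20, 2/5, 1/20]
  1: [11/20, 7/20, 1/20, 1/20]
  2: [7/20, 1/10, 7/20, 1/5]
  3: [1/20, 3/20, 7/20, 9/20]
P^2 =
  0: [3/8, 6/25, 51/200, 13/100]
  1: [129/400, 131/400, 109/400, 31/400]
  2: [103/400, 89/400, 27/80, 73/400]
  3: [19/80, 69/400, 123/400, 113/400]
P^3 =
  0: [1211/4000, 1041/4000, 1187/4000, 561/4000]
  1: [2751/8000, 2131/8000, 2143/8000, 39/320]
  2: [2409/8000, 1833/8000, 2369/8000, 1389/8000]
  3: [2113/8000, 1733/8000, 2481/8000, 1673/8000]

(P^3)[0 -> 1] = 1041/4000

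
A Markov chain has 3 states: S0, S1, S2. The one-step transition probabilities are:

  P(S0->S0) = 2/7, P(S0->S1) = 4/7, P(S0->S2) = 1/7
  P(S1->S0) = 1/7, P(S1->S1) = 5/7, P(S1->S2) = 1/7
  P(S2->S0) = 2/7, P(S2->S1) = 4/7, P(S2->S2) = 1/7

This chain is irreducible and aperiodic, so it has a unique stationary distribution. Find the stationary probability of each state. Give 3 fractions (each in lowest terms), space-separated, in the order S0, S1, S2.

Answer: 4/21 2/3 1/7

Derivation:
The stationary distribution satisfies pi = pi * P, i.e.:
  pi_S0 = 2/7*pi_S0 + 1/7*pi_S1 + 2/7*pi_S2
  pi_S1 = 4/7*pi_S0 + 5/7*pi_S1 + 4/7*pi_S2
  pi_S2 = 1/7*pi_S0 + 1/7*pi_S1 + 1/7*pi_S2
with normalization: pi_S0 + pi_S1 + pi_S2 = 1.

Using the first 2 balance equations plus normalization, the linear system A*pi = b is:
  [-5/7, 1/7, 2/7] . pi = 0
  [4/7, -2/7, 4/7] . pi = 0
  [1, 1, 1] . pi = 1

Solving yields:
  pi_S0 = 4/21
  pi_S1 = 2/3
  pi_S2 = 1/7

Verification (pi * P):
  4/21*2/7 + 2/3*1/7 + 1/7*2/7 = 4/21 = pi_S0  (ok)
  4/21*4/7 + 2/3*5/7 + 1/7*4/7 = 2/3 = pi_S1  (ok)
  4/21*1/7 + 2/3*1/7 + 1/7*1/7 = 1/7 = pi_S2  (ok)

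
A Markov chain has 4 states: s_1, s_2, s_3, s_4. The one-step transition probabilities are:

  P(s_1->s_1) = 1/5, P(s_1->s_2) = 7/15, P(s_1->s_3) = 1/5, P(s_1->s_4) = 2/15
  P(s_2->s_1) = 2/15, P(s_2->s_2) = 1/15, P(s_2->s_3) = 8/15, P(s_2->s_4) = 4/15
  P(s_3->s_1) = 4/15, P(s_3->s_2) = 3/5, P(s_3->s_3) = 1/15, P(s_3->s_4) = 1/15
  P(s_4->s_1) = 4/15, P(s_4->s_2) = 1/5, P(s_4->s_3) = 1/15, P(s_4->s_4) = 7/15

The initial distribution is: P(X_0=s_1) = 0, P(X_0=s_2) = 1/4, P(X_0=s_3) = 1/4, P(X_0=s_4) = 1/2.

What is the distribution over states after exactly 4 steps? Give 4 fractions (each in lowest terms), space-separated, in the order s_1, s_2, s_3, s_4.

Answer: 21431/101250 1046/3375 12046/50625 24347/101250

Derivation:
Propagating the distribution step by step (d_{t+1} = d_t * P):
d_0 = (s_1=0, s_2=1/4, s_3=1/4, s_4=1/2)
  d_1[s_1] = 0*1/5 + 1/4*2/15 + 1/4*4/15 + 1/2*4/15 = 7/30
  d_1[s_2] = 0*7/15 + 1/4*1/15 + 1/4*3/5 + 1/2*1/5 = 4/15
  d_1[s_3] = 0*1/5 + 1/4*8/15 + 1/4*1/15 + 1/2*1/15 = 11/60
  d_1[s_4] = 0*2/15 + 1/4*4/15 + 1/4*1/15 + 1/2*7/15 = 19/60
d_1 = (s_1=7/30, s_2=4/15, s_3=11/60, s_4=19/60)
  d_2[s_1] = 7/30*1/5 + 4/15*2/15 + 11/60*4/15 + 19/60*4/15 = 97/450
  d_2[s_2] = 7/30*7/15 + 4/15*1/15 + 11/60*3/5 + 19/60*1/5 = 3/10
  d_2[s_3] = 7/30*1/5 + 4/15*8/15 + 11/60*1/15 + 19/60*1/15 = 2/9
  d_2[s_4] = 7/30*2/15 + 4/15*4/15 + 11/60*1/15 + 19/60*7/15 = 59/225
d_2 = (s_1=97/450, s_2=3/10, s_3=2/9, s_4=59/225)
  d_3[s_1] = 97/450*1/5 + 3/10*2/15 + 2/9*4/15 + 59/225*4/15 = 1433/6750
  d_3[s_2] = 97/450*7/15 + 3/10*1/15 + 2/9*3/5 + 59/225*1/5 = 1034/3375
  d_3[s_3] = 97/450*1/5 + 3/10*8/15 + 2/9*1/15 + 59/225*1/15 = 1589/6750
  d_3[s_4] = 97/450*2/15 + 3/10*4/15 + 2/9*1/15 + 59/225*7/15 = 166/675
d_3 = (s_1=1433/6750, s_2=1034/3375, s_3=1589/6750, s_4=166/675)
  d_4[s_1] = 1433/6750*1/5 + 1034/3375*2/15 + 1589/6750*4/15 + 166/675*4/15 = 21431/101250
  d_4[s_2] = 1433/6750*7/15 + 1034/3375*1/15 + 1589/6750*3/5 + 166/675*1/5 = 1046/3375
  d_4[s_3] = 1433/6750*1/5 + 1034/3375*8/15 + 1589/6750*1/15 + 166/675*1/15 = 12046/50625
  d_4[s_4] = 1433/6750*2/15 + 1034/3375*4/15 + 1589/6750*1/15 + 166/675*7/15 = 24347/101250
d_4 = (s_1=21431/101250, s_2=1046/3375, s_3=12046/50625, s_4=24347/101250)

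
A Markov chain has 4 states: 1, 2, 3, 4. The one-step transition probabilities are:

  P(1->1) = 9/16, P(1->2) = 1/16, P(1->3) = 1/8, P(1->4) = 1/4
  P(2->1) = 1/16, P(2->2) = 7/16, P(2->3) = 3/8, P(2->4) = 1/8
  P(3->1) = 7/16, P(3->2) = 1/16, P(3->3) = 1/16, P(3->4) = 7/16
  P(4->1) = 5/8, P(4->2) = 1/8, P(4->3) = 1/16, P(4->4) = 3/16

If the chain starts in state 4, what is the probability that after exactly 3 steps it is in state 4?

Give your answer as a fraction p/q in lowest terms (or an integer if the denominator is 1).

Answer: 505/2048

Derivation:
Computing P^3 by repeated multiplication:
P^1 =
  1: [9/16, 1/16, 1/8, 1/4]
  2: [1/16, 7/16, 3/8, 1/8]
  3: [7/16, 1/16, 1/16, 7/16]
  4: [5/8, 1/8, 1/16, 3/16]
P^2 =
  1: [17/32, 13/128, 15/128, 1/4]
  2: [39/128, 15/64, 13/64, 33/128]
  3: [141/256, 29/256, 7/64, 29/128]
  4: [129/256, 31/256, 9/64, 15/64]
P^3 =
  1: [525/1024, 119/1024, 261/2048, 499/2048]
  2: [893/2048, 341/2048, 317/2048, 497/2048]
  3: [1037/2048, 61/512, 271/2048, 31/128]
  4: [511/1024, 251/2048, 135/1024, 505/2048]

(P^3)[4 -> 4] = 505/2048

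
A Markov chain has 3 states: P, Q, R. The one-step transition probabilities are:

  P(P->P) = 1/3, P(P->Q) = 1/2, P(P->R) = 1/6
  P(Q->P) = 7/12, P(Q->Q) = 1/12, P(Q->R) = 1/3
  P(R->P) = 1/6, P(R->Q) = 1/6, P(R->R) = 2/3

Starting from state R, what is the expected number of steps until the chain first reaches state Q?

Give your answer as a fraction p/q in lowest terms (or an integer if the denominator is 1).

Let h_i = expected steps to first reach Q from state i.
Boundary: h_Q = 0.
First-step equations for the other states:
  h_P = 1 + 1/3*h_P + 1/2*h_Q + 1/6*h_R
  h_R = 1 + 1/6*h_P + 1/6*h_Q + 2/3*h_R

Substituting h_Q = 0 and rearranging gives the linear system (I - Q) h = 1:
  [2/3, -1/6] . (h_P, h_R) = 1
  [-1/6, 1/3] . (h_P, h_R) = 1

Solving yields:
  h_P = 18/7
  h_R = 30/7

Starting state is R, so the expected hitting time is h_R = 30/7.

Answer: 30/7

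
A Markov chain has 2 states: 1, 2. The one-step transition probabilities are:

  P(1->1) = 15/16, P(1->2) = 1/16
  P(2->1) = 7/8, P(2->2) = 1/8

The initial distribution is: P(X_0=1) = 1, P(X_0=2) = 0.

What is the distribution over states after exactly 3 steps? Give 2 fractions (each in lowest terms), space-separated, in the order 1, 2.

Answer: 3823/4096 273/4096

Derivation:
Propagating the distribution step by step (d_{t+1} = d_t * P):
d_0 = (1=1, 2=0)
  d_1[1] = 1*15/16 + 0*7/8 = 15/16
  d_1[2] = 1*1/16 + 0*1/8 = 1/16
d_1 = (1=15/16, 2=1/16)
  d_2[1] = 15/16*15/16 + 1/16*7/8 = 239/256
  d_2[2] = 15/16*1/16 + 1/16*1/8 = 17/256
d_2 = (1=239/256, 2=17/256)
  d_3[1] = 239/256*15/16 + 17/256*7/8 = 3823/4096
  d_3[2] = 239/256*1/16 + 17/256*1/8 = 273/4096
d_3 = (1=3823/4096, 2=273/4096)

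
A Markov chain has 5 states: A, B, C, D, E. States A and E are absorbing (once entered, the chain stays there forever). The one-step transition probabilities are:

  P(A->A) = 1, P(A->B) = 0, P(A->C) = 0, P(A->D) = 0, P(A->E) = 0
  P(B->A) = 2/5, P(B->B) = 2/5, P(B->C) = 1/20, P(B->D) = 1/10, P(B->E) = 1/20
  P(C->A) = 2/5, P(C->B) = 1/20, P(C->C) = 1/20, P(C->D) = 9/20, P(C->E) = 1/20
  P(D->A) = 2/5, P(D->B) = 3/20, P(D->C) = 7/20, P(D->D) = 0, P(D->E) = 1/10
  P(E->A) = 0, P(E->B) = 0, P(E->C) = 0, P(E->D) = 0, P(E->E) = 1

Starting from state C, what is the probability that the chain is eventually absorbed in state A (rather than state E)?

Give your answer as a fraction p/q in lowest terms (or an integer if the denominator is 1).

Answer: 3128/3629

Derivation:
Let a_i = P(absorbed in A | start in state i).
Boundary conditions: a_A = 1, a_E = 0.
For each transient state i, a_i = sum_j P(i->j) * a_j:
  a_B = 2/5*a_A + 2/5*a_B + 1/20*a_C + 1/10*a_D + 1/20*a_E
  a_C = 2/5*a_A + 1/20*a_B + 1/20*a_C + 9/20*a_D + 1/20*a_E
  a_D = 2/5*a_A + 3/20*a_B + 7/20*a_C + 0*a_D + 1/10*a_E

Substituting a_A = 1 and a_E = 0, rearrange to (I - Q) a = r where r[i] = P(i -> A):
  [3/5, -1/20, -1/10] . (a_B, a_C, a_D) = 2/5
  [-1/20, 19/20, -9/20] . (a_B, a_C, a_D) = 2/5
  [-3/20, -7/20, 1] . (a_B, a_C, a_D) = 2/5

Solving yields:
  a_B = 3184/3629
  a_C = 3128/3629
  a_D = 3024/3629

Starting state is C, so the absorption probability is a_C = 3128/3629.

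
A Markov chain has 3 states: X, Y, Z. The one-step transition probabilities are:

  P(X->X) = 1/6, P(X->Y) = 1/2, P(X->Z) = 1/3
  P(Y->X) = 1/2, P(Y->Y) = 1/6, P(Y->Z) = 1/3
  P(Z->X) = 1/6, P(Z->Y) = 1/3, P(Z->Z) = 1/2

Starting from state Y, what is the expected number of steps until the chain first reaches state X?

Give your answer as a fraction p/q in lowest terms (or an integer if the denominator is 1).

Answer: 30/11

Derivation:
Let h_i = expected steps to first reach X from state i.
Boundary: h_X = 0.
First-step equations for the other states:
  h_Y = 1 + 1/2*h_X + 1/6*h_Y + 1/3*h_Z
  h_Z = 1 + 1/6*h_X + 1/3*h_Y + 1/2*h_Z

Substituting h_X = 0 and rearranging gives the linear system (I - Q) h = 1:
  [5/6, -1/3] . (h_Y, h_Z) = 1
  [-1/3, 1/2] . (h_Y, h_Z) = 1

Solving yields:
  h_Y = 30/11
  h_Z = 42/11

Starting state is Y, so the expected hitting time is h_Y = 30/11.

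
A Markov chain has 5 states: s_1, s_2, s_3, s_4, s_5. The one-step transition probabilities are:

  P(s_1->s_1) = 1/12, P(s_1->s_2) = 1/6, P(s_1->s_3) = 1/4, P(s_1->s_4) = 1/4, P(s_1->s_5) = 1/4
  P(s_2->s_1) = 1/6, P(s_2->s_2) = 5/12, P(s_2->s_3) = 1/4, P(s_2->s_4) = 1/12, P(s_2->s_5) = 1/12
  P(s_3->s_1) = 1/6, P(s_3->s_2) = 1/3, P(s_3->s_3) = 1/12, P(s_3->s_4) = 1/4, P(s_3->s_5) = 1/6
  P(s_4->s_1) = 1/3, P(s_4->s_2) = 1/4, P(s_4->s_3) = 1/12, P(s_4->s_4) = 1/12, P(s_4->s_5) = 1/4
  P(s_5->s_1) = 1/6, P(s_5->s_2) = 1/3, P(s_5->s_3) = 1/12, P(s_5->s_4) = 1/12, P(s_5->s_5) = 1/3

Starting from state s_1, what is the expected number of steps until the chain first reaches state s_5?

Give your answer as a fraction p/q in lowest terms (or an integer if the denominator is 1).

Let h_i = expected steps to first reach s_5 from state i.
Boundary: h_s_5 = 0.
First-step equations for the other states:
  h_s_1 = 1 + 1/12*h_s_1 + 1/6*h_s_2 + 1/4*h_s_3 + 1/4*h_s_4 + 1/4*h_s_5
  h_s_2 = 1 + 1/6*h_s_1 + 5/12*h_s_2 + 1/4*h_s_3 + 1/12*h_s_4 + 1/12*h_s_5
  h_s_3 = 1 + 1/6*h_s_1 + 1/3*h_s_2 + 1/12*h_s_3 + 1/4*h_s_4 + 1/6*h_s_5
  h_s_4 = 1 + 1/3*h_s_1 + 1/4*h_s_2 + 1/12*h_s_3 + 1/12*h_s_4 + 1/4*h_s_5

Substituting h_s_5 = 0 and rearranging gives the linear system (I - Q) h = 1:
  [11/12, -1/6, -1/4, -1/4] . (h_s_1, h_s_2, h_s_3, h_s_4) = 1
  [-1/6, 7/12, -1/4, -1/12] . (h_s_1, h_s_2, h_s_3, h_s_4) = 1
  [-1/6, -1/3, 11/12, -1/4] . (h_s_1, h_s_2, h_s_3, h_s_4) = 1
  [-1/3, -1/4, -1/12, 11/12] . (h_s_1, h_s_2, h_s_3, h_s_4) = 1

Solving yields:
  h_s_1 = 3568/667
  h_s_2 = 4360/667
  h_s_3 = 3936/667
  h_s_4 = 3572/667

Starting state is s_1, so the expected hitting time is h_s_1 = 3568/667.

Answer: 3568/667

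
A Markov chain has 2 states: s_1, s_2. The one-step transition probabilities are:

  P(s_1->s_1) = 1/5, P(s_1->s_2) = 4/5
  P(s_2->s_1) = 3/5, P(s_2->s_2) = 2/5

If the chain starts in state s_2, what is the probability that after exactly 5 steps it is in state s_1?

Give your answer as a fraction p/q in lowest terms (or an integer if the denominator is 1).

Answer: 1353/3125

Derivation:
Computing P^5 by repeated multiplication:
P^1 =
  s_1: [1/5, 4/5]
  s_2: [3/5, 2/5]
P^2 =
  s_1: [13/25, 12/25]
  s_2: [9/25, 16/25]
P^3 =
  s_1: [49/125, 76/125]
  s_2: [57/125, 68/125]
P^4 =
  s_1: [277/625, 348/625]
  s_2: [261/625, 364/625]
P^5 =
  s_1: [1321/3125, 1804/3125]
  s_2: [1353/3125, 1772/3125]

(P^5)[s_2 -> s_1] = 1353/3125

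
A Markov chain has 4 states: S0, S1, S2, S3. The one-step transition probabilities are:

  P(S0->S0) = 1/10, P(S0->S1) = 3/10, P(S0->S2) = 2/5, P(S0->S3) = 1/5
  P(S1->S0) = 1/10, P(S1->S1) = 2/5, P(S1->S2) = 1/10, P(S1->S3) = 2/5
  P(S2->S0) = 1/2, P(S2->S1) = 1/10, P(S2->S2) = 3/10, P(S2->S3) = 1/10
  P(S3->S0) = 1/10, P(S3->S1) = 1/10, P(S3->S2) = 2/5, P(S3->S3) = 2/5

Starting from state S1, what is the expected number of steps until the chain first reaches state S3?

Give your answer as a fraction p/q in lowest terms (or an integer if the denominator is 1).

Answer: 680/209

Derivation:
Let h_i = expected steps to first reach S3 from state i.
Boundary: h_S3 = 0.
First-step equations for the other states:
  h_S0 = 1 + 1/10*h_S0 + 3/10*h_S1 + 2/5*h_S2 + 1/5*h_S3
  h_S1 = 1 + 1/10*h_S0 + 2/5*h_S1 + 1/10*h_S2 + 2/5*h_S3
  h_S2 = 1 + 1/2*h_S0 + 1/10*h_S1 + 3/10*h_S2 + 1/10*h_S3

Substituting h_S3 = 0 and rearranging gives the linear system (I - Q) h = 1:
  [9/10, -3/10, -2/5] . (h_S0, h_S1, h_S2) = 1
  [-1/10, 3/5, -1/10] . (h_S0, h_S1, h_S2) = 1
  [-1/2, -1/10, 7/10] . (h_S0, h_S1, h_S2) = 1

Solving yields:
  h_S0 = 930/209
  h_S1 = 680/209
  h_S2 = 1060/209

Starting state is S1, so the expected hitting time is h_S1 = 680/209.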